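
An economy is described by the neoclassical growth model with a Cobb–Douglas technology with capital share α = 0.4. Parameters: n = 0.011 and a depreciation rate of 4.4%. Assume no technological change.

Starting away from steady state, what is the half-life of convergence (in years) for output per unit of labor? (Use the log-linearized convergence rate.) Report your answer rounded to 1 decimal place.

Near the steady state the convergence rate is λ = (1 − α)(n + δ).
λ = (1 − 0.4) × 0.055 = 0.6 × 0.055 = 0.0330
Half-life = ln 2 / λ = 0.6931 / 0.0330 ≈ 21.00 years

about 21.0 years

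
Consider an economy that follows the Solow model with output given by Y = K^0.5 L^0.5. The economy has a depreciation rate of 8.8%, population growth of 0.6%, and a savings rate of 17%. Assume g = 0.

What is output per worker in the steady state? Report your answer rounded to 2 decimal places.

Steady state requires s·f(k) = (n + δ)·k, i.e. s·k^α = (n + δ)·k.
Rearranging, k^(1−α) = s / (n + δ).
k^0.5 = 0.17 / (0.006 + 0.088) = 0.17 / 0.094 = 1.8085
k* = 1.8085^(1/0.5) ≈ 3.2707
y* = (k*)^α = 3.2707^0.5 ≈ 1.8085

y* = 1.81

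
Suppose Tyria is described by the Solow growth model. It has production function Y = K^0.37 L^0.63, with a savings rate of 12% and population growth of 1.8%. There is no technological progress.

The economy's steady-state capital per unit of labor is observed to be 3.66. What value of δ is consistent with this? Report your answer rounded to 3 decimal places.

δ ≈ 0.035

At the steady state, Δk = 0, so s·k^α = (n + δ)·k.
So s / (n + δ) = (k*)^(1−α) = 3.66^0.63 = 2.2646.
Therefore n + δ = s / 2.2646 = 0.12 / 2.2646 = 0.0530, so δ = 0.0530 − 0.018 = 0.0350.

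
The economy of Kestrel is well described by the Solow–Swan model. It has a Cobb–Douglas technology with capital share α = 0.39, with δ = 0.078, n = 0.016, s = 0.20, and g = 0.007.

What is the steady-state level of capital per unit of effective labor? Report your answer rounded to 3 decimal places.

k* = 3.065

In steady state, investment equals break-even investment: s·k^α = (n + g + δ)·k.
Rearranging, k^(1−α) = s / (n + g + δ).
k^0.61 = 0.20 / (0.016 + 0.007 + 0.078) = 0.20 / 0.101 = 1.9802
k* = 1.9802^(1/0.61) ≈ 3.0648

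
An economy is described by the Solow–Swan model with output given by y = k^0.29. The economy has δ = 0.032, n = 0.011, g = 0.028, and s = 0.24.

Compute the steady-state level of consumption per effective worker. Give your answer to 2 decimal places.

c* = 1.25

At the steady state, Δk = 0, so s·k^α = (n + g + δ)·k.
Dividing both sides by k: k^(1−α) = s / (n + g + δ).
k^0.71 = 0.24 / (0.011 + 0.028 + 0.032) = 0.24 / 0.071 = 3.3803
k* = 3.3803^(1/0.71) ≈ 5.5591
y* = (k*)^α = 5.5591^0.29 ≈ 1.6446
c* = (1 − s)·y* = (1 − 0.24) × 1.6446 ≈ 1.2499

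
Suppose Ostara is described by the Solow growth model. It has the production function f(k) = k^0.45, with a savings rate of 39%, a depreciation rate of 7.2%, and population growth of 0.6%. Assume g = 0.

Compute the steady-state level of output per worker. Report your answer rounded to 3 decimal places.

y* = 3.732

Steady state requires s·f(k) = (n + δ)·k, i.e. s·k^α = (n + δ)·k.
Dividing both sides by k: k^(1−α) = s / (n + δ).
k^0.55 = 0.39 / (0.006 + 0.072) = 0.39 / 0.078 = 5.0000
k* = 5.0000^(1/0.55) ≈ 18.6575
y* = (k*)^α = 18.6575^0.45 ≈ 3.7315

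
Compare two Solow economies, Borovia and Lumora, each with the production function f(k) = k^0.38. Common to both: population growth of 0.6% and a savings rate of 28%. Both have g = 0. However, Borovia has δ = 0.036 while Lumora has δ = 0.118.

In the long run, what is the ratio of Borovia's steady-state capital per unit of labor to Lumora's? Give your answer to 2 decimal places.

Steady-state k* = [s/(n + δ)]^(1/(1−α)), so the ratio is [ (s_B/(n + δ)_B) / (s_L/(n + δ)_L) ]^1.6129.
s_B/(n + δ)_B = 0.28/0.042 = 6.6667; s_L/(n + δ)_L = 0.28/0.124 = 2.2581.
Ratio = (6.6667/2.2581)^1.6129 = 2.9523^1.6129 ≈ 5.7322

ratio ≈ 5.73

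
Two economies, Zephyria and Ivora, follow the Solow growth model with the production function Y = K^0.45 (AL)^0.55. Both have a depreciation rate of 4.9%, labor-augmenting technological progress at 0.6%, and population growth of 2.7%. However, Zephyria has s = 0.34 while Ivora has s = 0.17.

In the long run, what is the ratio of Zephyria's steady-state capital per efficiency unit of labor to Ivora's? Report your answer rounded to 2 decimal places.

Steady-state k* = [s/(n + g + δ)]^(1/(1−α)), so the ratio is [ (s_Z/(n + g + δ)_Z) / (s_I/(n + g + δ)_I) ]^1.8182.
s_Z/(n + g + δ)_Z = 0.34/0.082 = 4.1463; s_I/(n + g + δ)_I = 0.17/0.082 = 2.0732.
Ratio = (4.1463/2.0732)^1.8182 = 2.0000^1.8182 ≈ 3.5264

ratio ≈ 3.53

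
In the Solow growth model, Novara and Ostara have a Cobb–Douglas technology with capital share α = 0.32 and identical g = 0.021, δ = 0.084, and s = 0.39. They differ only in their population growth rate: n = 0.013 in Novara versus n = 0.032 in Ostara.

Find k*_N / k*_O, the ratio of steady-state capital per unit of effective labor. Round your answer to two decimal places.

ratio ≈ 1.25

Steady-state k* = [s/(n + g + δ)]^(1/(1−α)), so the ratio is [ (s_N/(n + g + δ)_N) / (s_O/(n + g + δ)_O) ]^1.4706.
s_N/(n + g + δ)_N = 0.39/0.118 = 3.3051; s_O/(n + g + δ)_O = 0.39/0.137 = 2.8467.
Ratio = (3.3051/2.8467)^1.4706 = 1.1610^1.4706 ≈ 1.2455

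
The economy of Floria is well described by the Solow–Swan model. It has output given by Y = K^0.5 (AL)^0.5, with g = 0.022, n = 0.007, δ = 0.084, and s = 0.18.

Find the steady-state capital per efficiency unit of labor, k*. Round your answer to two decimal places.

k* ≈ 2.54

In steady state, investment equals break-even investment: s·k^α = (n + g + δ)·k.
Rearranging, k^(1−α) = s / (n + g + δ).
k^0.5 = 0.18 / (0.007 + 0.022 + 0.084) = 0.18 / 0.113 = 1.5929
k* = 1.5929^(1/0.5) ≈ 2.5373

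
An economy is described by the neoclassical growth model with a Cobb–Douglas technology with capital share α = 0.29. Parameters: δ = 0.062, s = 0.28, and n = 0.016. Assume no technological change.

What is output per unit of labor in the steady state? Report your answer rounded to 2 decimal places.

y* ≈ 1.69

Steady state requires s·f(k) = (n + δ)·k, i.e. s·k^α = (n + δ)·k.
Dividing both sides by k: k^(1−α) = s / (n + δ).
k^0.71 = 0.28 / (0.016 + 0.062) = 0.28 / 0.078 = 3.5897
k* = 3.5897^(1/0.71) ≈ 6.0502
y* = (k*)^α = 6.0502^0.29 ≈ 1.6854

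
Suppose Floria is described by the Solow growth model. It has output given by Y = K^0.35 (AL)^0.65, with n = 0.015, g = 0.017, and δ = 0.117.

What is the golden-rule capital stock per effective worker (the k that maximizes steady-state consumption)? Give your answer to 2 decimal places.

k_gold ≈ 3.72

The golden rule sets f'(k) = n + g + δ, i.e. α·k^(α−1) = n + g + δ.
So k^(1−α) = α / (n + g + δ) = 0.35 / 0.149 = 2.3490.
k_gold = 2.3490^(1/0.65) ≈ 3.7204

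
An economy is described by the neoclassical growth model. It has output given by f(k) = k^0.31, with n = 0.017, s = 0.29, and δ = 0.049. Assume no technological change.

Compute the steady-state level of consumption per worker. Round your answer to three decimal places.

c* ≈ 1.381

In steady state, investment equals break-even investment: s·k^α = (n + δ)·k.
Dividing both sides by k: k^(1−α) = s / (n + δ).
k^0.69 = 0.29 / (0.017 + 0.049) = 0.29 / 0.066 = 4.3939
k* = 4.3939^(1/0.69) ≈ 8.5441
y* = (k*)^α = 8.5441^0.31 ≈ 1.9445
c* = (1 − s)·y* = (1 − 0.29) × 1.9445 ≈ 1.3806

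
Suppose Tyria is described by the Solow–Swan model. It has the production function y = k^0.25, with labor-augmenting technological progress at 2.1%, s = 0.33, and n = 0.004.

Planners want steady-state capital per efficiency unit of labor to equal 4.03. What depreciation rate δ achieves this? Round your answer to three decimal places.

Steady state requires s·f(k) = (n + g + δ)·k, i.e. s·k^α = (n + g + δ)·k.
So s / (n + g + δ) = (k*)^(1−α) = 4.03^0.75 = 2.8443.
Therefore n + g + δ = s / 2.8443 = 0.33 / 2.8443 = 0.1160, so δ = 0.1160 − 0.025 = 0.0910.

δ ≈ 0.091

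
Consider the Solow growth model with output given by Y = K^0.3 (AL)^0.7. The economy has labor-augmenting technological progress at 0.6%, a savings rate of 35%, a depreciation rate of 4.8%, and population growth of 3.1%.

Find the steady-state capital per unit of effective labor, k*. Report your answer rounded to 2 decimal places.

Steady state requires s·f(k) = (n + g + δ)·k, i.e. s·k^α = (n + g + δ)·k.
Dividing both sides by k: k^(1−α) = s / (n + g + δ).
k^0.7 = 0.35 / (0.031 + 0.006 + 0.048) = 0.35 / 0.085 = 4.1176
k* = 4.1176^(1/0.7) ≈ 7.5520

k* = 7.55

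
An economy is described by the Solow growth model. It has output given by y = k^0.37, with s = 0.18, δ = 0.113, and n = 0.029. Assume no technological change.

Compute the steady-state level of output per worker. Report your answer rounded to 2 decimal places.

y* = 1.15

Steady state requires s·f(k) = (n + δ)·k, i.e. s·k^α = (n + δ)·k.
Dividing both sides by k: k^(1−α) = s / (n + δ).
k^0.63 = 0.18 / (0.029 + 0.113) = 0.18 / 0.142 = 1.2676
k* = 1.2676^(1/0.63) ≈ 1.4570
y* = (k*)^α = 1.4570^0.37 ≈ 1.1494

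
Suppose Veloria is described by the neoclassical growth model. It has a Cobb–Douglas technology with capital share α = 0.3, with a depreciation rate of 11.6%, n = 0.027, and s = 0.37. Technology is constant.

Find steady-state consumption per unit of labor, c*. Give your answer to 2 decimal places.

c* = 0.95

At the steady state, Δk = 0, so s·k^α = (n + δ)·k.
Rearranging, k^(1−α) = s / (n + δ).
k^0.7 = 0.37 / (0.027 + 0.116) = 0.37 / 0.143 = 2.5874
k* = 2.5874^(1/0.7) ≈ 3.8887
y* = (k*)^α = 3.8887^0.3 ≈ 1.5029
c* = (1 − s)·y* = (1 − 0.37) × 1.5029 ≈ 0.9468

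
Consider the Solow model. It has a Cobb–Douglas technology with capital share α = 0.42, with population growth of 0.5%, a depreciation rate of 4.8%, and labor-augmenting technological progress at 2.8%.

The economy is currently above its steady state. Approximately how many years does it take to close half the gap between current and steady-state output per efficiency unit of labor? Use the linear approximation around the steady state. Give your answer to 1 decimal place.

about 14.8 years

Near the steady state the convergence rate is λ = (1 − α)(n + g + δ).
λ = (1 − 0.42) × 0.081 = 0.58 × 0.081 = 0.04698
Half-life = ln 2 / λ = 0.6931 / 0.04698 ≈ 14.75 years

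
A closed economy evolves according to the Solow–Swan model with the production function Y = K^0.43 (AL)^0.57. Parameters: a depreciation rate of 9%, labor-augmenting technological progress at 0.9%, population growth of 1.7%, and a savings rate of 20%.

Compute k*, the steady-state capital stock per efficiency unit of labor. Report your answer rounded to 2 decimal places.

Steady state requires s·f(k) = (n + g + δ)·k, i.e. s·k^α = (n + g + δ)·k.
Rearranging, k^(1−α) = s / (n + g + δ).
k^0.57 = 0.20 / (0.017 + 0.009 + 0.090) = 0.20 / 0.116 = 1.7241
k* = 1.7241^(1/0.57) ≈ 2.6003

k* ≈ 2.60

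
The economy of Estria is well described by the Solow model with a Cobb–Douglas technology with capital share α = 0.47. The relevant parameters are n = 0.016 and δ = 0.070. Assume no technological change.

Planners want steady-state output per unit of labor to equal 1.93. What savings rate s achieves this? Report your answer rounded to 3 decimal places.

At the steady state, Δk = 0, so s·k^α = (n + δ)·k.
Since y* = [s/(n + δ)]^(α/(1−α)), we have s/(n + δ) = (y*)^((1−α)/α) = 1.93^1.1277 = 2.0991.
Therefore s = 2.0991 × (n + δ) = 2.0991 × 0.086 = 0.1805.

s ≈ 0.181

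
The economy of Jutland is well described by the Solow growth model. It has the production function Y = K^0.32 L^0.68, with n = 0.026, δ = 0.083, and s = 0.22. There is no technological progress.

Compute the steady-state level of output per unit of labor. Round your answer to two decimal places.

At the steady state, Δk = 0, so s·k^α = (n + δ)·k.
Dividing both sides by k: k^(1−α) = s / (n + δ).
k^0.68 = 0.22 / (0.026 + 0.083) = 0.22 / 0.109 = 2.0183
k* = 2.0183^(1/0.68) ≈ 2.8087
y* = (k*)^α = 2.8087^0.32 ≈ 1.3916

y* = 1.39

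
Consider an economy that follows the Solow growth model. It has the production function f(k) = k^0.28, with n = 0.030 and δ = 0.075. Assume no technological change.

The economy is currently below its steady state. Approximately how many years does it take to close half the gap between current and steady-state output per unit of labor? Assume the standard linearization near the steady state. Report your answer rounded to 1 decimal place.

Near the steady state the convergence rate is λ = (1 − α)(n + δ).
λ = (1 − 0.28) × 0.105 = 0.72 × 0.105 = 0.0756
Half-life = ln 2 / λ = 0.6931 / 0.0756 ≈ 9.17 years

t_½ ≈ 9.2 years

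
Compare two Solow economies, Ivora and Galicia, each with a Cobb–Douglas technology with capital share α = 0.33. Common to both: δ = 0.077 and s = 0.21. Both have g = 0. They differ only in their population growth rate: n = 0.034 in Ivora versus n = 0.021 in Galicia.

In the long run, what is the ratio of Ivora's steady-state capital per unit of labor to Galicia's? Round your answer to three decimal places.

Steady-state k* = [s/(n + δ)]^(1/(1−α)), so the ratio is [ (s_I/(n + δ)_I) / (s_G/(n + δ)_G) ]^1.4925.
s_I/(n + δ)_I = 0.21/0.111 = 1.8919; s_G/(n + δ)_G = 0.21/0.098 = 2.1429.
Ratio = (1.8919/2.1429)^1.4925 = 0.8829^1.4925 ≈ 0.8304

ratio ≈ 0.830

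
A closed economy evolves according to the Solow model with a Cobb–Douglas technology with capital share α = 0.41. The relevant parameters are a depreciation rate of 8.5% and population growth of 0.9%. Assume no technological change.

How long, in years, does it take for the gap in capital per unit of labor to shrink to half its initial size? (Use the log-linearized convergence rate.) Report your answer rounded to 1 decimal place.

Near the steady state the convergence rate is λ = (1 − α)(n + δ).
λ = (1 − 0.41) × 0.094 = 0.59 × 0.094 = 0.05546
Half-life = ln 2 / λ = 0.6931 / 0.05546 ≈ 12.50 years

half-life ≈ 12.5 years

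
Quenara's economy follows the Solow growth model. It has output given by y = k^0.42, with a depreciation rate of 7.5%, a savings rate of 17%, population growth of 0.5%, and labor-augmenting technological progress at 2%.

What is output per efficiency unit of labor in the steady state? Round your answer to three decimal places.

At the steady state, Δk = 0, so s·k^α = (n + g + δ)·k.
Rearranging, k^(1−α) = s / (n + g + δ).
k^0.58 = 0.17 / (0.005 + 0.020 + 0.075) = 0.17 / 0.100 = 1.7000
k* = 1.7000^(1/0.58) ≈ 2.4965
y* = (k*)^α = 2.4965^0.42 ≈ 1.4685

y* = 1.469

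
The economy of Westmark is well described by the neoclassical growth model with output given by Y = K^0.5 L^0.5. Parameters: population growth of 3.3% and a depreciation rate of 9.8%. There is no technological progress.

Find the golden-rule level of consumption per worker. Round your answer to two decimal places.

At the golden rule, f'(k) = n + δ, so α·k^(α−1) = n + δ and k_gold = (α/(n + δ))^(1/(1−α)).
k_gold = (0.5/0.131)^(1/0.5) = 3.8168^2 ≈ 14.5680
c_gold = f(k_gold) − (n + δ)·k_gold = 3.8168 − 0.131×14.5680 ≈ 1.9084

c_gold ≈ 1.91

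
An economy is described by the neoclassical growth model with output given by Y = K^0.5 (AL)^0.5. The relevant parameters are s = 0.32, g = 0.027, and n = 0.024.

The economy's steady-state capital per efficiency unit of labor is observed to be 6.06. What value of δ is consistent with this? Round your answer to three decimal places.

At the steady state, Δk = 0, so s·k^α = (n + g + δ)·k.
So s / (n + g + δ) = (k*)^(1−α) = 6.06^0.5 = 2.4617.
Therefore n + g + δ = s / 2.4617 = 0.32 / 2.4617 = 0.1300, so δ = 0.1300 − 0.051 = 0.0790.

δ ≈ 0.079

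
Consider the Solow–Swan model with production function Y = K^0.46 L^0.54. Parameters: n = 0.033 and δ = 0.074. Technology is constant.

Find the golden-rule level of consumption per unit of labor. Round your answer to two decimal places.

c_gold ≈ 1.87

At the golden rule, f'(k) = n + δ, so α·k^(α−1) = n + δ and k_gold = (α/(n + δ))^(1/(1−α)).
k_gold = (0.46/0.107)^(1/0.54) = 4.2991^1.8519 ≈ 14.8920
c_gold = f(k_gold) − (n + δ)·k_gold = 3.4638 − 0.107×14.8920 ≈ 1.8704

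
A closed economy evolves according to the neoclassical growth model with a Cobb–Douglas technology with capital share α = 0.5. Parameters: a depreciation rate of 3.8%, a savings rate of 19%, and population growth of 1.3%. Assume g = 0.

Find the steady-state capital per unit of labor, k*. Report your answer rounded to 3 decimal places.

Steady state requires s·f(k) = (n + δ)·k, i.e. s·k^α = (n + δ)·k.
Dividing both sides by k: k^(1−α) = s / (n + δ).
k^0.5 = 0.19 / (0.013 + 0.038) = 0.19 / 0.051 = 3.7255
k* = 3.7255^(1/0.5) ≈ 13.8794

k* ≈ 13.879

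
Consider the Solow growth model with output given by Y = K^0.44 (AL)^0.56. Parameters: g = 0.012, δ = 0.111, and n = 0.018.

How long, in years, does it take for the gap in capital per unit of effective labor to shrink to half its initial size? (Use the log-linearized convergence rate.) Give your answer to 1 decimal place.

half-life ≈ 8.8 years

Near the steady state the convergence rate is λ = (1 − α)(n + g + δ).
λ = (1 − 0.44) × 0.141 = 0.56 × 0.141 = 0.07896
Half-life = ln 2 / λ = 0.6931 / 0.07896 ≈ 8.78 years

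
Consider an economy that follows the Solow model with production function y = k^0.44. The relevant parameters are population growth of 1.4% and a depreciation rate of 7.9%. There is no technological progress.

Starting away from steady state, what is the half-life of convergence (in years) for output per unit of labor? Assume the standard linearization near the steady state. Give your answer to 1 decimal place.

half-life ≈ 13.3 years

Near the steady state the convergence rate is λ = (1 − α)(n + δ).
λ = (1 − 0.44) × 0.093 = 0.56 × 0.093 = 0.05208
Half-life = ln 2 / λ = 0.6931 / 0.05208 ≈ 13.31 years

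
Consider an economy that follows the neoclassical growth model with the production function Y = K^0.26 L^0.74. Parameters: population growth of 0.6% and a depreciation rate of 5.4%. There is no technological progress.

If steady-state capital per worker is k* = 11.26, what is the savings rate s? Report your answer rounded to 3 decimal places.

Steady state requires s·f(k) = (n + δ)·k, i.e. s·k^α = (n + δ)·k.
So s / (n + δ) = (k*)^(1−α) = 11.26^0.74 = 5.9998.
Therefore s = 5.9998 × (n + δ) = 5.9998 × 0.060 = 0.3600.

s ≈ 0.360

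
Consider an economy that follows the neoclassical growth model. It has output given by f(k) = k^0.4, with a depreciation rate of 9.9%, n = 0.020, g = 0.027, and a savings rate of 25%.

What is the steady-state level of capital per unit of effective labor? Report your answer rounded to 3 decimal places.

k* ≈ 2.451

In steady state, investment equals break-even investment: s·k^α = (n + g + δ)·k.
Rearranging, k^(1−α) = s / (n + g + δ).
k^0.6 = 0.25 / (0.020 + 0.027 + 0.099) = 0.25 / 0.146 = 1.7123
k* = 1.7123^(1/0.6) ≈ 2.4508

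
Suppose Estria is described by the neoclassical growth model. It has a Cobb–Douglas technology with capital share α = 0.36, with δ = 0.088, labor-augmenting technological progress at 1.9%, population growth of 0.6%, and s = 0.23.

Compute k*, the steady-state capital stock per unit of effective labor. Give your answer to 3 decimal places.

In steady state, investment equals break-even investment: s·k^α = (n + g + δ)·k.
Rearranging, k^(1−α) = s / (n + g + δ).
k^0.64 = 0.23 / (0.006 + 0.019 + 0.088) = 0.23 / 0.113 = 2.0354
k* = 2.0354^(1/0.64) ≈ 3.0357

k* = 3.036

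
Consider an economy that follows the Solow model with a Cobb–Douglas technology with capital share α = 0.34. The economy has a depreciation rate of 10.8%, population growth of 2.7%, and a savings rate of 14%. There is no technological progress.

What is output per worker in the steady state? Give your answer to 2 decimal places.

At the steady state, Δk = 0, so s·k^α = (n + δ)·k.
Rearranging, k^(1−α) = s / (n + δ).
k^0.66 = 0.14 / (0.027 + 0.108) = 0.14 / 0.135 = 1.0370
k* = 1.0370^(1/0.66) ≈ 1.0566
y* = (k*)^α = 1.0566^0.34 ≈ 1.0189

y* = 1.02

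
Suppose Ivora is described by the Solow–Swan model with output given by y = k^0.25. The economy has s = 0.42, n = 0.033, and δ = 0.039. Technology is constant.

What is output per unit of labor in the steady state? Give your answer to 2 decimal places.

At the steady state, Δk = 0, so s·k^α = (n + δ)·k.
Rearranging, k^(1−α) = s / (n + δ).
k^0.75 = 0.42 / (0.033 + 0.039) = 0.42 / 0.072 = 5.8333
k* = 5.8333^(1/0.75) ≈ 10.5007
y* = (k*)^α = 10.5007^0.25 ≈ 1.8001

y* = 1.80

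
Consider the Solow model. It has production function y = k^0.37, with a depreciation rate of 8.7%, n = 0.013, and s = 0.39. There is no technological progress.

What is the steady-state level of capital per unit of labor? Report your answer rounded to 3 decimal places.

In steady state, investment equals break-even investment: s·k^α = (n + δ)·k.
Rearranging, k^(1−α) = s / (n + δ).
k^0.63 = 0.39 / (0.013 + 0.087) = 0.39 / 0.100 = 3.9000
k* = 3.9000^(1/0.63) ≈ 8.6736

k* = 8.674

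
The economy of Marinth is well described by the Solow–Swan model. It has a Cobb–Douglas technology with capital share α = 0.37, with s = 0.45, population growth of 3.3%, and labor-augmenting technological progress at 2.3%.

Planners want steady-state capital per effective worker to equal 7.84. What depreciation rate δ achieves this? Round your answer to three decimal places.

Steady state requires s·f(k) = (n + g + δ)·k, i.e. s·k^α = (n + g + δ)·k.
So s / (n + g + δ) = (k*)^(1−α) = 7.84^0.63 = 3.6595.
Therefore n + g + δ = s / 3.6595 = 0.45 / 3.6595 = 0.1230, so δ = 0.1230 − 0.056 = 0.0670.

δ ≈ 0.067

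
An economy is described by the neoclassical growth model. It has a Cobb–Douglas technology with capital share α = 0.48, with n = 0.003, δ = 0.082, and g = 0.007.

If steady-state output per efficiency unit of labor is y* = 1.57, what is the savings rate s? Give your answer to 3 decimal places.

s ≈ 0.150

Steady state requires s·f(k) = (n + g + δ)·k, i.e. s·k^α = (n + g + δ)·k.
Since y* = [s/(n + g + δ)]^(α/(1−α)), we have s/(n + g + δ) = (y*)^((1−α)/α) = 1.57^1.0833 = 1.6301.
Therefore s = 1.6301 × (n + g + δ) = 1.6301 × 0.092 = 0.1500.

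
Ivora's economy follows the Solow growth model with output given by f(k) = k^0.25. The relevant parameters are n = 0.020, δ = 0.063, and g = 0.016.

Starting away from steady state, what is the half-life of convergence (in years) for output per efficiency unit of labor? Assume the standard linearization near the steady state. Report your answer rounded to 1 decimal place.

Near the steady state the convergence rate is λ = (1 − α)(n + g + δ).
λ = (1 − 0.25) × 0.099 = 0.75 × 0.099 = 0.07425
Half-life = ln 2 / λ = 0.6931 / 0.07425 ≈ 9.33 years

t_½ ≈ 9.3 years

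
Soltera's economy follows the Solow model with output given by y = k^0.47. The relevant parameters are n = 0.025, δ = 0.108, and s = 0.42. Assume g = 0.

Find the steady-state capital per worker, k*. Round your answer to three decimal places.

Steady state requires s·f(k) = (n + δ)·k, i.e. s·k^α = (n + δ)·k.
Rearranging, k^(1−α) = s / (n + δ).
k^0.53 = 0.42 / (0.025 + 0.108) = 0.42 / 0.133 = 3.1579
k* = 3.1579^(1/0.53) ≈ 8.7551

k* ≈ 8.755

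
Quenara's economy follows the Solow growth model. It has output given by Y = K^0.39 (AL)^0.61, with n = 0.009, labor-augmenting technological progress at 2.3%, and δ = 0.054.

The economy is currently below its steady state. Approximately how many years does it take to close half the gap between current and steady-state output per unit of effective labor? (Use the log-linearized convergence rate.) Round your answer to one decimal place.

half-life ≈ 13.2 years

Near the steady state the convergence rate is λ = (1 − α)(n + g + δ).
λ = (1 − 0.39) × 0.086 = 0.61 × 0.086 = 0.05246
Half-life = ln 2 / λ = 0.6931 / 0.05246 ≈ 13.21 years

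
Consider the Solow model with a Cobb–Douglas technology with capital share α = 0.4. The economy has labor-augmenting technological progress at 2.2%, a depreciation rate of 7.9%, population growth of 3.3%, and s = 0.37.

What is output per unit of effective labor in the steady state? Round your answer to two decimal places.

Steady state requires s·f(k) = (n + g + δ)·k, i.e. s·k^α = (n + g + δ)·k.
Rearranging, k^(1−α) = s / (n + g + δ).
k^0.6 = 0.37 / (0.033 + 0.022 + 0.079) = 0.37 / 0.134 = 2.7612
k* = 2.7612^(1/0.6) ≈ 5.4345
y* = (k*)^α = 5.4345^0.4 ≈ 1.9682

y* = 1.97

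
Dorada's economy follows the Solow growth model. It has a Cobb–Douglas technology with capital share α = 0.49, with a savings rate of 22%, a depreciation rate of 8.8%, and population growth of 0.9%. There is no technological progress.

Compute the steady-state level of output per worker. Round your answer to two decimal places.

At the steady state, Δk = 0, so s·k^α = (n + δ)·k.
Dividing both sides by k: k^(1−α) = s / (n + δ).
k^0.51 = 0.22 / (0.009 + 0.088) = 0.22 / 0.097 = 2.2680
k* = 2.2680^(1/0.51) ≈ 4.9813
y* = (k*)^α = 4.9813^0.49 ≈ 2.1963

y* ≈ 2.20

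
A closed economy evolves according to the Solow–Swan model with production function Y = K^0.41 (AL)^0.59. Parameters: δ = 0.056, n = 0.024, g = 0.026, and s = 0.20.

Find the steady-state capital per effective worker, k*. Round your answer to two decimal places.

k* = 2.93

At the steady state, Δk = 0, so s·k^α = (n + g + δ)·k.
Rearranging, k^(1−α) = s / (n + g + δ).
k^0.59 = 0.20 / (0.024 + 0.026 + 0.056) = 0.20 / 0.106 = 1.8868
k* = 1.8868^(1/0.59) ≈ 2.9331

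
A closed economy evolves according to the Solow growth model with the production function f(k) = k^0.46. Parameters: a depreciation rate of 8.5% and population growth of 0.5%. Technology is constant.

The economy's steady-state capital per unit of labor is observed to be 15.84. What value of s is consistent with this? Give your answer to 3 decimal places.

s ≈ 0.400

At the steady state, Δk = 0, so s·k^α = (n + δ)·k.
So s / (n + δ) = (k*)^(1−α) = 15.84^0.54 = 4.4450.
Therefore s = 4.4450 × (n + δ) = 4.4450 × 0.090 = 0.4001.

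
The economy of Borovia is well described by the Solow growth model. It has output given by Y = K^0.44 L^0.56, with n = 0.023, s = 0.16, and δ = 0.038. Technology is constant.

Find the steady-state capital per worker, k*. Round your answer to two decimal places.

Steady state requires s·f(k) = (n + δ)·k, i.e. s·k^α = (n + δ)·k.
Rearranging, k^(1−α) = s / (n + δ).
k^0.56 = 0.16 / (0.023 + 0.038) = 0.16 / 0.061 = 2.6230
k* = 2.6230^(1/0.56) ≈ 5.5957

k* = 5.60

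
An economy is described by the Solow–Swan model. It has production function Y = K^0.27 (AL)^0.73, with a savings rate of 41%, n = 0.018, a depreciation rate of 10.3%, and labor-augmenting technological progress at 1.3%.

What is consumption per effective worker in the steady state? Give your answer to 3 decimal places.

Steady state requires s·f(k) = (n + g + δ)·k, i.e. s·k^α = (n + g + δ)·k.
Rearranging, k^(1−α) = s / (n + g + δ).
k^0.73 = 0.41 / (0.018 + 0.013 + 0.103) = 0.41 / 0.134 = 3.0597
k* = 3.0597^(1/0.73) ≈ 4.6271
y* = (k*)^α = 4.6271^0.27 ≈ 1.5123
c* = (1 − s)·y* = (1 − 0.41) × 1.5123 ≈ 0.8923

c* ≈ 0.892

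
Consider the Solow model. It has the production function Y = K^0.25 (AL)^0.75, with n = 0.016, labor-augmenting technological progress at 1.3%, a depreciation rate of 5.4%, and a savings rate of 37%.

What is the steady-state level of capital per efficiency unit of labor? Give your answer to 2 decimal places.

k* = 7.34

Steady state requires s·f(k) = (n + g + δ)·k, i.e. s·k^α = (n + g + δ)·k.
Dividing both sides by k: k^(1−α) = s / (n + g + δ).
k^0.75 = 0.37 / (0.016 + 0.013 + 0.054) = 0.37 / 0.083 = 4.4578
k* = 4.4578^(1/0.75) ≈ 7.3366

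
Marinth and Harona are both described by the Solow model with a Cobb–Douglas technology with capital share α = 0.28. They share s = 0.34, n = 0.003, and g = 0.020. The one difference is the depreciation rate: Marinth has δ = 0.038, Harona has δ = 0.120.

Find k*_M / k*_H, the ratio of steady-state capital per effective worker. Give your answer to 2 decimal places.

ratio ≈ 3.27

Steady-state k* = [s/(n + g + δ)]^(1/(1−α)), so the ratio is [ (s_M/(n + g + δ)_M) / (s_H/(n + g + δ)_H) ]^1.3889.
s_M/(n + g + δ)_M = 0.34/0.061 = 5.5738; s_H/(n + g + δ)_H = 0.34/0.143 = 2.3776.
Ratio = (5.5738/2.3776)^1.3889 = 2.3443^1.3889 ≈ 3.2652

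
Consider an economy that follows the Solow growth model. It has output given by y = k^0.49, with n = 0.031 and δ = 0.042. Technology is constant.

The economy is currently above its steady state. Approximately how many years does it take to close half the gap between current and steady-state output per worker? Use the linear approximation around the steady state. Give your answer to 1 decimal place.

Near the steady state the convergence rate is λ = (1 − α)(n + δ).
λ = (1 − 0.49) × 0.073 = 0.51 × 0.073 = 0.03723
Half-life = ln 2 / λ = 0.6931 / 0.03723 ≈ 18.62 years

t_½ ≈ 18.6 years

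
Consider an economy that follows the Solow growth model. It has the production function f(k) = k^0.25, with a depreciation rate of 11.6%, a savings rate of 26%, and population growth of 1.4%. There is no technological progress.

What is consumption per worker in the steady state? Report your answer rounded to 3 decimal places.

In steady state, investment equals break-even investment: s·k^α = (n + δ)·k.
Dividing both sides by k: k^(1−α) = s / (n + δ).
k^0.75 = 0.26 / (0.014 + 0.116) = 0.26 / 0.130 = 2.0000
k* = 2.0000^(1/0.75) ≈ 2.5198
y* = (k*)^α = 2.5198^0.25 ≈ 1.2599
c* = (1 − s)·y* = (1 − 0.26) × 1.2599 ≈ 0.9323

c* = 0.932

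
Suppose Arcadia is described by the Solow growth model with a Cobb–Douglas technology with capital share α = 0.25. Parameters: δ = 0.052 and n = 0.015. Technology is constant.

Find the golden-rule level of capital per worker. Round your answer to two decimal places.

k_gold ≈ 5.79

The golden rule sets f'(k) = n + δ, i.e. α·k^(α−1) = n + δ.
So k^(1−α) = α / (n + δ) = 0.25 / 0.067 = 3.7313.
k_gold = 3.7313^(1/0.75) ≈ 5.7874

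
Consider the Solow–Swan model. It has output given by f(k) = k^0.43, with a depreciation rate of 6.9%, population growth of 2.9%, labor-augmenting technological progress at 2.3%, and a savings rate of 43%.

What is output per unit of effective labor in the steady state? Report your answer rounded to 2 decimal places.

At the steady state, Δk = 0, so s·k^α = (n + g + δ)·k.
Dividing both sides by k: k^(1−α) = s / (n + g + δ).
k^0.57 = 0.43 / (0.029 + 0.023 + 0.069) = 0.43 / 0.121 = 3.5537
k* = 3.5537^(1/0.57) ≈ 9.2493
y* = (k*)^α = 9.2493^0.43 ≈ 2.6027

y* = 2.60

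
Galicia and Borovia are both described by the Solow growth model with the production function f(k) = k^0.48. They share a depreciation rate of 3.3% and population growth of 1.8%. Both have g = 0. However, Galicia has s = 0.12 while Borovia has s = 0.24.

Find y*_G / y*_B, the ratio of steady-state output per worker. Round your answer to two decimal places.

ratio ≈ 0.53

Steady-state y* = [s/(n + δ)]^(α/(1−α)), so the ratio is [ (s_G/(n + δ)_G) / (s_B/(n + δ)_B) ]^0.9231.
s_G/(n + δ)_G = 0.12/0.051 = 2.3529; s_B/(n + δ)_B = 0.24/0.051 = 4.7059.
Ratio = (2.3529/4.7059)^0.9231 = 0.5000^0.9231 ≈ 0.5274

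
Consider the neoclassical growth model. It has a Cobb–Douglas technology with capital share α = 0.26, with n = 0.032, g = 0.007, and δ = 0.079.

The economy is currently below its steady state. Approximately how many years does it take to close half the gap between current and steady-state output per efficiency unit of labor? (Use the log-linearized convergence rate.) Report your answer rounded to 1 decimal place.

about 7.9 years

Near the steady state the convergence rate is λ = (1 − α)(n + g + δ).
λ = (1 − 0.26) × 0.118 = 0.74 × 0.118 = 0.08732
Half-life = ln 2 / λ = 0.6931 / 0.08732 ≈ 7.94 years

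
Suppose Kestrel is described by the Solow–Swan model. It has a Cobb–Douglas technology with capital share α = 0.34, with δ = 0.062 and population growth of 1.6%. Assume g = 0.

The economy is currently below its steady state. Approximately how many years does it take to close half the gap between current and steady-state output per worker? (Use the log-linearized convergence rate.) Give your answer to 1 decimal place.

Near the steady state the convergence rate is λ = (1 − α)(n + δ).
λ = (1 − 0.34) × 0.078 = 0.66 × 0.078 = 0.05148
Half-life = ln 2 / λ = 0.6931 / 0.05148 ≈ 13.46 years

half-life ≈ 13.5 years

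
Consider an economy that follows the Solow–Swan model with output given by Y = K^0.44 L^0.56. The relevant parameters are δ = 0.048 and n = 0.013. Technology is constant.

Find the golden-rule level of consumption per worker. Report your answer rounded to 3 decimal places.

c_gold ≈ 2.645

At the golden rule, f'(k) = n + δ, so α·k^(α−1) = n + δ and k_gold = (α/(n + δ))^(1/(1−α)).
k_gold = (0.44/0.061)^(1/0.56) = 7.2131^1.7857 ≈ 34.0681
c_gold = f(k_gold) − (n + δ)·k_gold = 4.7232 − 0.061×34.0681 ≈ 2.6450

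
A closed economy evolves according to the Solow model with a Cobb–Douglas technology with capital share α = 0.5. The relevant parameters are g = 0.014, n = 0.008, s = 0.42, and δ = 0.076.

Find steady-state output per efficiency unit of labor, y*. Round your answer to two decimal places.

Steady state requires s·f(k) = (n + g + δ)·k, i.e. s·k^α = (n + g + δ)·k.
Dividing both sides by k: k^(1−α) = s / (n + g + δ).
k^0.5 = 0.42 / (0.008 + 0.014 + 0.076) = 0.42 / 0.098 = 4.2857
k* = 4.2857^(1/0.5) ≈ 18.3672
y* = (k*)^α = 18.3672^0.5 ≈ 4.2857

y* = 4.29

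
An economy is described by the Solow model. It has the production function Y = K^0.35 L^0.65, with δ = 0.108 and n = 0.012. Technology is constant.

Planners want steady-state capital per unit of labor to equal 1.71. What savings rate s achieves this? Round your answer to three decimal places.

In steady state, investment equals break-even investment: s·k^α = (n + δ)·k.
So s / (n + δ) = (k*)^(1−α) = 1.71^0.65 = 1.4173.
Therefore s = 1.4173 × (n + δ) = 1.4173 × 0.120 = 0.1701.

s ≈ 0.170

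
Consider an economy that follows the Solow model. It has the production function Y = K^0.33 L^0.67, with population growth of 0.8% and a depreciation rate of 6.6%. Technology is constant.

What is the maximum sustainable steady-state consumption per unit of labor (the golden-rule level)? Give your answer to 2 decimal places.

c_gold ≈ 1.40

At the golden rule, f'(k) = n + δ, so α·k^(α−1) = n + δ and k_gold = (α/(n + δ))^(1/(1−α)).
k_gold = (0.33/0.074)^(1/0.67) = 4.4595^1.4925 ≈ 9.3124
c_gold = f(k_gold) − (n + δ)·k_gold = 2.0883 − 0.074×9.3124 ≈ 1.3992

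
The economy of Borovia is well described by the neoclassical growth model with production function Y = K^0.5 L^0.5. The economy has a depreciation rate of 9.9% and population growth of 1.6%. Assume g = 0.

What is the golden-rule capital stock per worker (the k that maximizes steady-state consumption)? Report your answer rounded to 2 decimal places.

k_gold ≈ 18.90

The golden rule sets f'(k) = n + δ, i.e. α·k^(α−1) = n + δ.
So k^(1−α) = α / (n + δ) = 0.5 / 0.115 = 4.3478.
k_gold = 4.3478^(1/0.5) ≈ 18.9034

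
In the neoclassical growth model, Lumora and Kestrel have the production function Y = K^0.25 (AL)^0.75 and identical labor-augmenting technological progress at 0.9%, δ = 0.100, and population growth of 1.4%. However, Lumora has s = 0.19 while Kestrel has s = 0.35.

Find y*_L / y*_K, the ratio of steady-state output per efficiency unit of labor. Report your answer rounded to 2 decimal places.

ratio ≈ 0.82

Steady-state y* = [s/(n + g + δ)]^(α/(1−α)), so the ratio is [ (s_L/(n + g + δ)_L) / (s_K/(n + g + δ)_K) ]^0.3333.
s_L/(n + g + δ)_L = 0.19/0.123 = 1.5447; s_K/(n + g + δ)_K = 0.35/0.123 = 2.8455.
Ratio = (1.5447/2.8455)^0.3333 = 0.5429^0.3333 ≈ 0.8158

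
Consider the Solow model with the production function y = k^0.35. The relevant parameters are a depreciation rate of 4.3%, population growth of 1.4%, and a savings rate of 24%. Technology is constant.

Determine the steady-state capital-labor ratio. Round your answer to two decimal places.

At the steady state, Δk = 0, so s·k^α = (n + δ)·k.
Rearranging, k^(1−α) = s / (n + δ).
k^0.65 = 0.24 / (0.014 + 0.043) = 0.24 / 0.057 = 4.2105
k* = 4.2105^(1/0.65) ≈ 9.1309

k* ≈ 9.13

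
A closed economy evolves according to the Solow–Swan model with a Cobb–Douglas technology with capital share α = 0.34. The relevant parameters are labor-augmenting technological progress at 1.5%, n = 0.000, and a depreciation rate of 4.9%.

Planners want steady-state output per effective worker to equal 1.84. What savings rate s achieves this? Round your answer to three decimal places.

Steady state requires s·f(k) = (n + g + δ)·k, i.e. s·k^α = (n + g + δ)·k.
Since y* = [s/(n + g + δ)]^(α/(1−α)), we have s/(n + g + δ) = (y*)^((1−α)/α) = 1.84^1.9412 = 3.2664.
Therefore s = 3.2664 × (n + g + δ) = 3.2664 × 0.064 = 0.2090.

s ≈ 0.209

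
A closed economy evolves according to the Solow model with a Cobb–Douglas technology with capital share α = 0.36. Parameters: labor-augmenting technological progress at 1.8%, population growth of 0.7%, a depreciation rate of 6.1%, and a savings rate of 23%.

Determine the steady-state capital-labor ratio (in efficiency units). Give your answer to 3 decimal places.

In steady state, investment equals break-even investment: s·k^α = (n + g + δ)·k.
Dividing both sides by k: k^(1−α) = s / (n + g + δ).
k^0.64 = 0.23 / (0.007 + 0.018 + 0.061) = 0.23 / 0.086 = 2.6744
k* = 2.6744^(1/0.64) ≈ 4.6509

k* = 4.651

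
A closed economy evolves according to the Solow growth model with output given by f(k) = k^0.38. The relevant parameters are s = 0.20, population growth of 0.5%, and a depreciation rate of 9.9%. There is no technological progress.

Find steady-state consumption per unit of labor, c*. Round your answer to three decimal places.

c* = 1.194

At the steady state, Δk = 0, so s·k^α = (n + δ)·k.
Dividing both sides by k: k^(1−α) = s / (n + δ).
k^0.62 = 0.20 / (0.005 + 0.099) = 0.20 / 0.104 = 1.9231
k* = 1.9231^(1/0.62) ≈ 2.8712
y* = (k*)^α = 2.8712^0.38 ≈ 1.4930
c* = (1 − s)·y* = (1 − 0.20) × 1.4930 ≈ 1.1944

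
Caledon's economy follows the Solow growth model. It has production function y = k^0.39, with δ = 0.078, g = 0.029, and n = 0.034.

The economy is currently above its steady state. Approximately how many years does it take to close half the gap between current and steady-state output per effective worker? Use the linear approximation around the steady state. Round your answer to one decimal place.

Near the steady state the convergence rate is λ = (1 − α)(n + g + δ).
λ = (1 − 0.39) × 0.141 = 0.61 × 0.141 = 0.08601
Half-life = ln 2 / λ = 0.6931 / 0.08601 ≈ 8.06 years

half-life ≈ 8.1 years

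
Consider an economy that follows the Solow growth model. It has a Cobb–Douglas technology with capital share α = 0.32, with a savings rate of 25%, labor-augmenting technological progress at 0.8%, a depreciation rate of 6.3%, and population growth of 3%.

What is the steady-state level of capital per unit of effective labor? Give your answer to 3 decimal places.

k* ≈ 3.792

In steady state, investment equals break-even investment: s·k^α = (n + g + δ)·k.
Dividing both sides by k: k^(1−α) = s / (n + g + δ).
k^0.68 = 0.25 / (0.030 + 0.008 + 0.063) = 0.25 / 0.101 = 2.4752
k* = 2.4752^(1/0.68) ≈ 3.7917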